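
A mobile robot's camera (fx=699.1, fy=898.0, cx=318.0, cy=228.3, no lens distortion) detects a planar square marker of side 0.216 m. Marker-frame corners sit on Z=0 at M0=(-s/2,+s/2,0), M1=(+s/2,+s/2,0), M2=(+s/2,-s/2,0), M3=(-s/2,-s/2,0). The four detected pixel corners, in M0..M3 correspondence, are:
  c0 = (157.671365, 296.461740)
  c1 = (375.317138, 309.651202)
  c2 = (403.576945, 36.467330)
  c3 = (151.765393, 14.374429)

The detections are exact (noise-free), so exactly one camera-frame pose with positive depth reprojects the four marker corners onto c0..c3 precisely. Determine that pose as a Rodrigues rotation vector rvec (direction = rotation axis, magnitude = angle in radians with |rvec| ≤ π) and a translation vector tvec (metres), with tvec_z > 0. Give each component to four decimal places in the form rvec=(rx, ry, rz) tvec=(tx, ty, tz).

rvec=(0.4576, -0.0549, 0.0677) tvec=(-0.0417, -0.0388, 0.6473)

Intrinsics K: fx=699.1, fy=898.0, cx=318.0, cy=228.3
Marker side s = 0.216 m; corners in marker frame (Z=0):
  M0 = (-0.1080, +0.1080, 0)
  M1 = (+0.1080, +0.1080, 0)
  M2 = (+0.1080, -0.1080, 0)
  M3 = (-0.1080, -0.1080, 0)
Detected image corners:
  c0 = (157.671365, 296.461740) px
  c1 = (375.317138, 309.651202) px
  c2 = (403.576945, 36.467330) px
  c3 = (151.765393, 14.374429) px
Planar DLT: solve 8×8 A·h = b for H (H[2,2]=1):
  H  [+1109.56670 +132.06636 +273.00807]
  H  [+97.46034 +1396.61357 +174.51698]
  H  [+0.10533 +0.67888 +1.00000]
B = K⁻¹H; ‖b₁‖=1.544988, ‖b₂‖=1.544988; λ = 2/(‖b₁‖+‖b₂‖) = 0.647254, sign → tz>0 ⇒ λ=+0.647254
r₁ = λ·B[:,0] = (+0.99627,+0.05291,+0.06818); r₂ = λ·B[:,1] = (-0.07760,+0.89493,+0.43941)
r₃ = r₁×r₂ = (-0.03776,-0.44306,+0.89570); SVD([r₁ r₂ r₃]) → R = UVᵀ:
  R  [+0.99627 -0.07760 -0.03776]
  R  [+0.05291 +0.89493 -0.44306]
  R  [+0.06818 +0.43941 +0.89570]
t = (-0.04166, -0.03877, +0.64725) m
tr R = 2.786897; θ = arccos((tr R − 1)/2) = 0.465832 rad = 26.690°
axis k = ((R−Rᵀ)₃₂, (R−Rᵀ)₁₃, (R−Rᵀ)₂₁) / (2 sinθ) = (+0.982337, -0.117926, +0.145286)
rvec = θ·k = (+0.457603, -0.054934, +0.067679)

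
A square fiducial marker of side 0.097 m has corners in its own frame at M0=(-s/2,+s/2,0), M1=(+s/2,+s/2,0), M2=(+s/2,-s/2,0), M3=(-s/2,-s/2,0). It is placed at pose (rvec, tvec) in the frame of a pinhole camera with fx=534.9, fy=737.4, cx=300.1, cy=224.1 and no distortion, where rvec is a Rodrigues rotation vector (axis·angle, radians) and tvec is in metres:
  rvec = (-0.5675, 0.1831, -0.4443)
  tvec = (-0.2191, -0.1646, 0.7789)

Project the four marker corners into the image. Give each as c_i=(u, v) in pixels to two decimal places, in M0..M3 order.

Intrinsics K: fx=534.9, fy=737.4, cx=300.1, cy=224.1
Marker side s = 0.097 m; corners in marker frame (Z=0):
  M0 = (-0.0485, +0.0485, 0)
  M1 = (+0.0485, +0.0485, 0)
  M2 = (+0.0485, -0.0485, 0)
  M3 = (-0.0485, -0.0485, 0)
rvec = (-0.5675, 0.1831, -0.4443), |rvec| = θ = 0.74363 rad = 42.607°
Rodrigues: sinθ=0.67696, 1−cosθ=0.26398; R = I + sinθ·[k]× + (1−cosθ)·[k]×²:
    [+0.88976 +0.35486 +0.28705]
    [-0.45407 +0.75202 +0.47779]
    [-0.04632 -0.55546 +0.83025]
t = (-0.2191, -0.1646, 0.7789) m
M0: Pc = R·M0+t = (-0.24504, -0.10610, +0.75421); u = 534.9·(-0.24504)/0.75421 + 300.1 = 126.3105, v = 737.4·(-0.10610)/0.75421 + 224.1 = 120.3600
M1: Pc = R·M1+t = (-0.15874, -0.15015, +0.74971); u = 534.9·(-0.15874)/0.74971 + 300.1 = 186.8465, v = 737.4·(-0.15015)/0.74971 + 224.1 = 76.4166
M2: Pc = R·M2+t = (-0.19316, -0.22310, +0.80359); u = 534.9·(-0.19316)/0.80359 + 300.1 = 171.5275, v = 737.4·(-0.22310)/0.80359 + 224.1 = 19.3812
M3: Pc = R·M3+t = (-0.27946, -0.17905, +0.80809); u = 534.9·(-0.27946)/0.80809 + 300.1 = 115.1130, v = 737.4·(-0.17905)/0.80809 + 224.1 = 60.7117

c0=(126.31, 120.36) c1=(186.85, 76.42) c2=(171.53, 19.38) c3=(115.11, 60.71)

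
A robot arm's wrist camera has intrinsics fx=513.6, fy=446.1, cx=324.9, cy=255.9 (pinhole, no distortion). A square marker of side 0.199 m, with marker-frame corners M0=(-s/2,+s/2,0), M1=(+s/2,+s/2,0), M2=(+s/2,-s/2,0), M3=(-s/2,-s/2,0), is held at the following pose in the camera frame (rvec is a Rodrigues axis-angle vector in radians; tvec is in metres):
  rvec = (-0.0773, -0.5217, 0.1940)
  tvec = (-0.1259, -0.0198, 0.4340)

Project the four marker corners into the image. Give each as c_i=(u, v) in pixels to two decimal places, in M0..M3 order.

Intrinsics K: fx=513.6, fy=446.1, cx=324.9, cy=255.9
Marker side s = 0.199 m; corners in marker frame (Z=0):
  M0 = (-0.0995, +0.0995, 0)
  M1 = (+0.0995, +0.0995, 0)
  M2 = (+0.0995, -0.0995, 0)
  M3 = (-0.0995, -0.0995, 0)
rvec = (-0.0773, -0.5217, 0.1940), |rvec| = θ = 0.56194 rad = 32.197°
Rodrigues: sinθ=0.53283, 1−cosθ=0.15378; R = I + sinθ·[k]× + (1−cosθ)·[k]×²:
    [+0.84913 -0.16431 -0.50198]
    [+0.20359 +0.97876 +0.02401]
    [+0.48737 -0.12258 +0.86455]
t = (-0.1259, -0.0198, 0.4340) m
M0: Pc = R·M0+t = (-0.22674, +0.05733, +0.37331); u = 513.6·(-0.22674)/0.37331 + 324.9 = 12.9544, v = 446.1·(+0.05733)/0.37331 + 255.9 = 324.4083
M1: Pc = R·M1+t = (-0.05776, +0.09784, +0.47030); u = 513.6·(-0.05776)/0.47030 + 324.9 = 261.8211, v = 446.1·(+0.09784)/0.47030 + 255.9 = 348.7099
M2: Pc = R·M2+t = (-0.02506, -0.09693, +0.49469); u = 513.6·(-0.02506)/0.49469 + 324.9 = 298.8794, v = 446.1·(-0.09693)/0.49469 + 255.9 = 168.4910
M3: Pc = R·M3+t = (-0.19404, -0.13744, +0.39770); u = 513.6·(-0.19404)/0.39770 + 324.9 = 74.3147, v = 446.1·(-0.13744)/0.39770 + 255.9 = 101.7306

c0=(12.95, 324.41) c1=(261.82, 348.71) c2=(298.88, 168.49) c3=(74.31, 101.73)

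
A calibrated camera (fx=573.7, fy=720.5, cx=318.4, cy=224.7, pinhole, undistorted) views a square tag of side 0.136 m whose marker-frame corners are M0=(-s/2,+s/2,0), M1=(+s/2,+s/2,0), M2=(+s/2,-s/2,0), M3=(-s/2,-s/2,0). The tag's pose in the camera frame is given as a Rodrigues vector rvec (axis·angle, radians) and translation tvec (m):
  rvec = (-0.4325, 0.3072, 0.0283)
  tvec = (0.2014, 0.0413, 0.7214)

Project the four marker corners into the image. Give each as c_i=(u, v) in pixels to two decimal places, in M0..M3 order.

Intrinsics K: fx=573.7, fy=720.5, cx=318.4, cy=224.7
Marker side s = 0.136 m; corners in marker frame (Z=0):
  M0 = (-0.0680, +0.0680, 0)
  M1 = (+0.0680, +0.0680, 0)
  M2 = (+0.0680, -0.0680, 0)
  M3 = (-0.0680, -0.0680, 0)
rvec = (-0.4325, 0.3072, 0.0283), |rvec| = θ = 0.53125 rad = 30.439°
Rodrigues: sinθ=0.50661, 1−cosθ=0.13783; R = I + sinθ·[k]× + (1−cosθ)·[k]×²:
    [+0.95352 -0.09187 +0.28698]
    [-0.03790 +0.90826 +0.41669]
    [-0.29893 -0.40820 +0.86256]
t = (0.2014, 0.0413, 0.7214) m
M0: Pc = R·M0+t = (+0.13031, +0.10564, +0.71397); u = 573.7·(+0.13031)/0.71397 + 318.4 = 423.1113, v = 720.5·(+0.10564)/0.71397 + 224.7 = 331.3048
M1: Pc = R·M1+t = (+0.25999, +0.10048, +0.67332); u = 573.7·(+0.25999)/0.67332 + 318.4 = 539.9270, v = 720.5·(+0.10048)/0.67332 + 224.7 = 332.2264
M2: Pc = R·M2+t = (+0.27249, -0.02304, +0.72883); u = 573.7·(+0.27249)/0.72883 + 318.4 = 532.8885, v = 720.5·(-0.02304)/0.72883 + 224.7 = 201.9247
M3: Pc = R·M3+t = (+0.14281, -0.01788, +0.76948); u = 573.7·(+0.14281)/0.76948 + 318.4 = 424.8723, v = 720.5·(-0.01788)/0.76948 + 224.7 = 207.9538

c0=(423.11, 331.30) c1=(539.93, 332.23) c2=(532.89, 201.92) c3=(424.87, 207.95)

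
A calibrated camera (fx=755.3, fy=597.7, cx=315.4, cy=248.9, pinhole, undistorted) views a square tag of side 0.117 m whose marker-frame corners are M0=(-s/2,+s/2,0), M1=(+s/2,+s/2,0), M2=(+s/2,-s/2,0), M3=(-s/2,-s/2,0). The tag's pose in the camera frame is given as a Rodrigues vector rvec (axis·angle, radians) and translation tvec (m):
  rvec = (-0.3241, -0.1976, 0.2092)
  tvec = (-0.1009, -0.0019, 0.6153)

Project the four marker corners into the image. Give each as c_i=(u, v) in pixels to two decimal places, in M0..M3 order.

c0=(100.29, 288.25) c1=(246.99, 314.12) c2=(274.63, 209.54) c3=(137.93, 182.20)

Intrinsics K: fx=755.3, fy=597.7, cx=315.4, cy=248.9
Marker side s = 0.117 m; corners in marker frame (Z=0):
  M0 = (-0.0585, +0.0585, 0)
  M1 = (+0.0585, +0.0585, 0)
  M2 = (+0.0585, -0.0585, 0)
  M3 = (-0.0585, -0.0585, 0)
rvec = (-0.3241, -0.1976, 0.2092), |rvec| = θ = 0.43342 rad = 24.833°
Rodrigues: sinθ=0.41998, 1−cosθ=0.09246; R = I + sinθ·[k]× + (1−cosθ)·[k]×²:
    [+0.95924 -0.17119 -0.22484]
    [+0.23423 +0.92675 +0.29370]
    [+0.15810 -0.33440 +0.92908]
t = (-0.1009, -0.0019, 0.6153) m
M0: Pc = R·M0+t = (-0.16703, +0.03861, +0.58649); u = 755.3·(-0.16703)/0.58649 + 315.4 = 100.2933, v = 597.7·(+0.03861)/0.58649 + 248.9 = 288.2505
M1: Pc = R·M1+t = (-0.05480, +0.06602, +0.60499); u = 755.3·(-0.05480)/0.60499 + 315.4 = 246.9857, v = 597.7·(+0.06602)/0.60499 + 248.9 = 314.1227
M2: Pc = R·M2+t = (-0.03477, -0.04241, +0.64411); u = 755.3·(-0.03477)/0.64411 + 315.4 = 274.6279, v = 597.7·(-0.04241)/0.64411 + 248.9 = 209.5436
M3: Pc = R·M3+t = (-0.14700, -0.06982, +0.62561); u = 755.3·(-0.14700)/0.62561 + 315.4 = 137.9265, v = 597.7·(-0.06982)/0.62561 + 248.9 = 182.1972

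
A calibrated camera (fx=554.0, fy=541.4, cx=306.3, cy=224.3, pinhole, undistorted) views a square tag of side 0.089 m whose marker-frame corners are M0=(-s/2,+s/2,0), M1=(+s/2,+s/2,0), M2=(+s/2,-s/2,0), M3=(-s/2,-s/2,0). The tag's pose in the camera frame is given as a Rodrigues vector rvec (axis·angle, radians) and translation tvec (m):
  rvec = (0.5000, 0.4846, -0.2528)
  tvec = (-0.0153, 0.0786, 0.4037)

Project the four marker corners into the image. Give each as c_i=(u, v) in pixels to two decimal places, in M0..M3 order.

c0=(258.79, 372.59) c1=(359.40, 375.35) c2=(317.65, 277.40) c3=(212.90, 285.11)

Intrinsics K: fx=554.0, fy=541.4, cx=306.3, cy=224.3
Marker side s = 0.089 m; corners in marker frame (Z=0):
  M0 = (-0.0445, +0.0445, 0)
  M1 = (+0.0445, +0.0445, 0)
  M2 = (+0.0445, -0.0445, 0)
  M3 = (-0.0445, -0.0445, 0)
rvec = (0.5000, 0.4846, -0.2528), |rvec| = θ = 0.74077 rad = 42.443°
Rodrigues: sinθ=0.67486, 1−cosθ=0.26205; R = I + sinθ·[k]× + (1−cosθ)·[k]×²:
    [+0.85733 +0.34602 +0.38112]
    [-0.11460 +0.85009 -0.51401]
    [-0.50184 +0.39701 +0.76847]
t = (-0.0153, 0.0786, 0.4037) m
M0: Pc = R·M0+t = (-0.03805, +0.12153, +0.44370); u = 554.0·(-0.03805)/0.44370 + 306.3 = 258.7864, v = 541.4·(+0.12153)/0.44370 + 224.3 = 372.5889
M1: Pc = R·M1+t = (+0.03825, +0.11133, +0.39903); u = 554.0·(+0.03825)/0.39903 + 306.3 = 359.4031, v = 541.4·(+0.11133)/0.39903 + 224.3 = 375.3492
M2: Pc = R·M2+t = (+0.00745, +0.03567, +0.36370); u = 554.0·(+0.00745)/0.36370 + 306.3 = 317.6536, v = 541.4·(+0.03567)/0.36370 + 224.3 = 277.3998
M3: Pc = R·M3+t = (-0.06885, +0.04587, +0.40837); u = 554.0·(-0.06885)/0.40837 + 306.3 = 212.8973, v = 541.4·(+0.04587)/0.40837 + 224.3 = 285.1137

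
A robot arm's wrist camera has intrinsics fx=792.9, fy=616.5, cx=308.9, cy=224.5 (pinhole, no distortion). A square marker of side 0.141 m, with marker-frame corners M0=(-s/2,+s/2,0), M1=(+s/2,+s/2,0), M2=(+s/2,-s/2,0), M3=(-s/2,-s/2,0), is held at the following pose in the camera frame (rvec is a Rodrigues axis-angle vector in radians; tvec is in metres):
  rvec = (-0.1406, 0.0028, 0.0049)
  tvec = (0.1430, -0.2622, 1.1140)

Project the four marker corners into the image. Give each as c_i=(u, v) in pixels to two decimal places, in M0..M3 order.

c0=(360.70, 116.91) c1=(461.99, 117.24) c2=(459.81, 42.53) c3=(360.29, 42.24)

Intrinsics K: fx=792.9, fy=616.5, cx=308.9, cy=224.5
Marker side s = 0.141 m; corners in marker frame (Z=0):
  M0 = (-0.0705, +0.0705, 0)
  M1 = (+0.0705, +0.0705, 0)
  M2 = (+0.0705, -0.0705, 0)
  M3 = (-0.0705, -0.0705, 0)
rvec = (-0.1406, 0.0028, 0.0049), |rvec| = θ = 0.14071 rad = 8.062°
Rodrigues: sinθ=0.14025, 1−cosθ=0.00988; R = I + sinθ·[k]× + (1−cosθ)·[k]×²:
    [+0.99998 -0.00508 +0.00245]
    [+0.00469 +0.99012 +0.14014]
    [-0.00313 -0.14013 +0.99013]
t = (0.1430, -0.2622, 1.1140) m
M0: Pc = R·M0+t = (+0.07214, -0.19273, +1.10434); u = 792.9·(+0.07214)/1.10434 + 308.9 = 360.6975, v = 616.5·(-0.19273)/1.10434 + 224.5 = 116.9100
M1: Pc = R·M1+t = (+0.21314, -0.19207, +1.10390); u = 792.9·(+0.21314)/1.10390 + 308.9 = 461.9929, v = 616.5·(-0.19207)/1.10390 + 224.5 = 117.2360
M2: Pc = R·M2+t = (+0.21386, -0.33167, +1.12366); u = 792.9·(+0.21386)/1.12366 + 308.9 = 459.8064, v = 616.5·(-0.33167)/1.12366 + 224.5 = 42.5261
M3: Pc = R·M3+t = (+0.07286, -0.33233, +1.12410); u = 792.9·(+0.07286)/1.12410 + 308.9 = 360.2923, v = 616.5·(-0.33233)/1.12410 + 224.5 = 42.2352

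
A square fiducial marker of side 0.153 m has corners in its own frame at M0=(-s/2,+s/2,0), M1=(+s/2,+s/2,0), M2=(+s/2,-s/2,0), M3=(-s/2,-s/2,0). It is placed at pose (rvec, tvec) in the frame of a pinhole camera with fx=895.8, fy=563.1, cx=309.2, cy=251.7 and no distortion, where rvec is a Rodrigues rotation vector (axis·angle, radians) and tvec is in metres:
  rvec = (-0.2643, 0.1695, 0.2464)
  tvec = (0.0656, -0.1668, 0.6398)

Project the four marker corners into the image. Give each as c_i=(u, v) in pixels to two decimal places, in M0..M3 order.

Intrinsics K: fx=895.8, fy=563.1, cx=309.2, cy=251.7
Marker side s = 0.153 m; corners in marker frame (Z=0):
  M0 = (-0.0765, +0.0765, 0)
  M1 = (+0.0765, +0.0765, 0)
  M2 = (+0.0765, -0.0765, 0)
  M3 = (-0.0765, -0.0765, 0)
rvec = (-0.2643, 0.1695, 0.2464), |rvec| = θ = 0.39912 rad = 22.868°
Rodrigues: sinθ=0.38861, 1−cosθ=0.07860; R = I + sinθ·[k]× + (1−cosθ)·[k]×²:
    [+0.95587 -0.26201 +0.13290]
    [+0.21781 +0.93558 +0.27795]
    [-0.19717 -0.23673 +0.95136]
t = (0.0656, -0.1668, 0.6398) m
M0: Pc = R·M0+t = (-0.02757, -0.11189, +0.63677); u = 895.8·(-0.02757)/0.63677 + 309.2 = 270.4179, v = 563.1·(-0.11189)/0.63677 + 251.7 = 152.7550
M1: Pc = R·M1+t = (+0.11868, -0.07857, +0.60661); u = 895.8·(+0.11868)/0.60661 + 309.2 = 484.4593, v = 563.1·(-0.07857)/0.60661 + 251.7 = 178.7688
M2: Pc = R·M2+t = (+0.15877, -0.22171, +0.64283); u = 895.8·(+0.15877)/0.64283 + 309.2 = 530.4484, v = 563.1·(-0.22171)/0.64283 + 251.7 = 57.4880
M3: Pc = R·M3+t = (+0.01252, -0.25503, +0.67299); u = 895.8·(+0.01252)/0.67299 + 309.2 = 325.8651, v = 563.1·(-0.25503)/0.67299 + 251.7 = 38.3106

c0=(270.42, 152.76) c1=(484.46, 178.77) c2=(530.45, 57.49) c3=(325.87, 38.31)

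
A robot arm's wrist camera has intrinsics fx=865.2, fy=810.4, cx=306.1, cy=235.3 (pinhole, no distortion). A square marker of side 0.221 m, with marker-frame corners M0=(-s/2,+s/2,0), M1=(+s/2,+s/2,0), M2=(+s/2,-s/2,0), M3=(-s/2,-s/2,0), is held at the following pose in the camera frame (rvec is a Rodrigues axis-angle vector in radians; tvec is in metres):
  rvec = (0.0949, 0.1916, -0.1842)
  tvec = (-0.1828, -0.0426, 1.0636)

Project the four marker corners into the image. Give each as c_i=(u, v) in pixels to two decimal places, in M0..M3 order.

Intrinsics K: fx=865.2, fy=810.4, cx=306.1, cy=235.3
Marker side s = 0.221 m; corners in marker frame (Z=0):
  M0 = (-0.1105, +0.1105, 0)
  M1 = (+0.1105, +0.1105, 0)
  M2 = (+0.1105, -0.1105, 0)
  M3 = (-0.1105, -0.1105, 0)
rvec = (0.0949, 0.1916, -0.1842), |rvec| = θ = 0.28222 rad = 16.170°
Rodrigues: sinθ=0.27849, 1−cosθ=0.03956; R = I + sinθ·[k]× + (1−cosθ)·[k]×²:
    [+0.96491 +0.19080 +0.18038]
    [-0.17273 +0.97867 -0.11117]
    [-0.19775 +0.07612 +0.97729]
t = (-0.1828, -0.0426, 1.0636) m
M0: Pc = R·M0+t = (-0.26834, +0.08463, +1.09386); u = 865.2·(-0.26834)/1.09386 + 306.1 = 93.8541, v = 810.4·(+0.08463)/1.09386 + 235.3 = 297.9995
M1: Pc = R·M1+t = (-0.05509, +0.04646, +1.05016); u = 865.2·(-0.05509)/1.05016 + 306.1 = 260.7094, v = 810.4·(+0.04646)/1.05016 + 235.3 = 271.1501
M2: Pc = R·M2+t = (-0.09726, -0.16983, +1.03334); u = 865.2·(-0.09726)/1.03334 + 306.1 = 224.6655, v = 810.4·(-0.16983)/1.03334 + 235.3 = 102.1096
M3: Pc = R·M3+t = (-0.31051, -0.13166, +1.07704); u = 865.2·(-0.31051)/1.07704 + 306.1 = 56.6668, v = 810.4·(-0.13166)/1.07704 + 235.3 = 136.2374

c0=(93.85, 298.00) c1=(260.71, 271.15) c2=(224.67, 102.11) c3=(56.67, 136.24)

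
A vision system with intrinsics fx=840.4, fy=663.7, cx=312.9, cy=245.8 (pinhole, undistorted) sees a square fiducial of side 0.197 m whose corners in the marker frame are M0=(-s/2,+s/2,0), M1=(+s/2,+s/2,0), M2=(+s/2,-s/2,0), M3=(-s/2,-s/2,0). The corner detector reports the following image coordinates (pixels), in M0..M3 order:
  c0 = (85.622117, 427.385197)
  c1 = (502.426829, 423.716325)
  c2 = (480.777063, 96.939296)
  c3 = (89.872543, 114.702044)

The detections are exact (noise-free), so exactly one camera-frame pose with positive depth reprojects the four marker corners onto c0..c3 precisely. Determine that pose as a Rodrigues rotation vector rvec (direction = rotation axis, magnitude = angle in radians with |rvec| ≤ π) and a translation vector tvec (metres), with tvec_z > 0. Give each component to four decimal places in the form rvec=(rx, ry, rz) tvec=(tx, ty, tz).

rvec=(-0.1296, 0.0979, -0.0307) tvec=(-0.0136, 0.0092, 0.4071)

Intrinsics K: fx=840.4, fy=663.7, cx=312.9, cy=245.8
Marker side s = 0.197 m; corners in marker frame (Z=0):
  M0 = (-0.0985, +0.0985, 0)
  M1 = (+0.0985, +0.0985, 0)
  M2 = (+0.0985, -0.0985, 0)
  M3 = (-0.0985, -0.0985, 0)
Detected image corners:
  c0 = (85.622117, 427.385197) px
  c1 = (502.426829, 423.716325) px
  c2 = (480.777063, 96.939296) px
  c3 = (89.872543, 114.702044) px
Planar DLT: solve 8×8 A·h = b for H (H[2,2]=1):
  H  [+1980.01937 -50.19662 +284.87314]
  H  [-117.82766 +1537.01845 +260.76275]
  H  [-0.23450 -0.32049 +1.00000]
B = K⁻¹H; ‖b₁‖=2.456256, ‖b₂‖=2.456256; λ = 2/(‖b₁‖+‖b₂‖) = 0.407124, sign → tz>0 ⇒ λ=+0.407124
r₁ = λ·B[:,0] = (+0.99475,-0.03692,-0.09547); r₂ = λ·B[:,1] = (+0.02426,+0.99115,-0.13048)
r₃ = r₁×r₂ = (+0.09944,+0.12748,+0.98684); SVD([r₁ r₂ r₃]) → R = UVᵀ:
  R  [+0.99475 +0.02426 +0.09944]
  R  [-0.03692 +0.99115 +0.12748]
  R  [-0.09547 -0.13048 +0.98684]
t = (-0.01358, +0.00918, +0.40712) m
tr R = 2.972745; θ = arccos((tr R − 1)/2) = 0.165280 rad = 9.470°
axis k = ((R−Rᵀ)₃₂, (R−Rᵀ)₁₃, (R−Rᵀ)₂₁) / (2 sinθ) = (-0.783937, +0.592343, -0.185936)
rvec = θ·k = (-0.129569, +0.097902, -0.030732)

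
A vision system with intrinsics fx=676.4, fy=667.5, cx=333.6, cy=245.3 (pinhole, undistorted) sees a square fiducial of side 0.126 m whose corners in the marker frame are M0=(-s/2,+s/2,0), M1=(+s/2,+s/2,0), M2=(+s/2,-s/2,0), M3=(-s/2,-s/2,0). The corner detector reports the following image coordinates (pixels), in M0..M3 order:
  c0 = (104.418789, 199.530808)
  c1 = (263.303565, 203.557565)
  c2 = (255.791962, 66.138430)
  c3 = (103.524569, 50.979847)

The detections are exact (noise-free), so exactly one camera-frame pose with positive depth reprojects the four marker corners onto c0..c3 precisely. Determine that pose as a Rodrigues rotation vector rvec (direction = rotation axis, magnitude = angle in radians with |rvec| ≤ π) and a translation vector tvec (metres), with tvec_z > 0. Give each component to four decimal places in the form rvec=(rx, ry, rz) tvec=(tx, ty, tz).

Intrinsics K: fx=676.4, fy=667.5, cx=333.6, cy=245.3
Marker side s = 0.126 m; corners in marker frame (Z=0):
  M0 = (-0.0630, +0.0630, 0)
  M1 = (+0.0630, +0.0630, 0)
  M2 = (+0.0630, -0.0630, 0)
  M3 = (-0.0630, -0.0630, 0)
Detected image corners:
  c0 = (104.418789, 199.530808) px
  c1 = (263.303565, 203.557565) px
  c2 = (255.791962, 66.138430) px
  c3 = (103.524569, 50.979847) px
Planar DLT: solve 8×8 A·h = b for H (H[2,2]=1):
  H  [+1350.77747 -30.09077 +184.85744]
  H  [+160.57314 +1086.85921 +128.64703]
  H  [+0.64169 -0.35491 +1.00000]
B = K⁻¹H; ‖b₁‖=1.798879, ‖b₂‖=1.798879; λ = 2/(‖b₁‖+‖b₂‖) = 0.555902, sign → tz>0 ⇒ λ=+0.555902
r₁ = λ·B[:,0] = (+0.93421,+0.00264,+0.35672); r₂ = λ·B[:,1] = (+0.07258,+0.97765,-0.19730)
r₃ = r₁×r₂ = (-0.34927,+0.21021,+0.91314); SVD([r₁ r₂ r₃]) → R = UVᵀ:
  R  [+0.93421 +0.07258 -0.34927]
  R  [+0.00264 +0.97765 +0.21021]
  R  [+0.35672 -0.19730 +0.91314]
t = (-0.12224, -0.09715, +0.55590) m
tr R = 2.825003; θ = arccos((tr R − 1)/2) = 0.421438 rad = 24.147°
axis k = ((R−Rᵀ)₃₂, (R−Rᵀ)₁₃, (R−Rᵀ)₂₁) / (2 sinθ) = (-0.498079, -0.862907, -0.085485)
rvec = θ·k = (-0.209910, -0.363662, -0.036027)

rvec=(-0.2099, -0.3637, -0.0360) tvec=(-0.1222, -0.0971, 0.5559)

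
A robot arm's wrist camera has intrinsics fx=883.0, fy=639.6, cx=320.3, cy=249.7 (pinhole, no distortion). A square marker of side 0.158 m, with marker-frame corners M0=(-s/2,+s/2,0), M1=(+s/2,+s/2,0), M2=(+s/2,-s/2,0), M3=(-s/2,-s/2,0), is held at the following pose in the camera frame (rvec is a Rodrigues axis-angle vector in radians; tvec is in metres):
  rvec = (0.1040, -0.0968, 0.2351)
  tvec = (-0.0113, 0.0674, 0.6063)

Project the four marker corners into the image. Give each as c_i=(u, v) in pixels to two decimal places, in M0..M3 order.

c0=(164.87, 382.76) c1=(386.21, 416.02) c2=(442.23, 259.11) c3=(217.09, 220.51)

Intrinsics K: fx=883.0, fy=639.6, cx=320.3, cy=249.7
Marker side s = 0.158 m; corners in marker frame (Z=0):
  M0 = (-0.0790, +0.0790, 0)
  M1 = (+0.0790, +0.0790, 0)
  M2 = (+0.0790, -0.0790, 0)
  M3 = (-0.0790, -0.0790, 0)
rvec = (0.1040, -0.0968, 0.2351), |rvec| = θ = 0.27470 rad = 15.739°
Rodrigues: sinθ=0.27125, 1−cosθ=0.03749; R = I + sinθ·[k]× + (1−cosθ)·[k]×²:
    [+0.96788 -0.23716 -0.08344]
    [+0.22715 +0.96716 -0.11400]
    [+0.10774 +0.09139 +0.98997]
t = (-0.0113, 0.0674, 0.6063) m
M0: Pc = R·M0+t = (-0.10650, +0.12586, +0.60501); u = 883.0·(-0.10650)/0.60501 + 320.3 = 164.8679, v = 639.6·(+0.12586)/0.60501 + 249.7 = 382.7569
M1: Pc = R·M1+t = (+0.04643, +0.16175, +0.62203); u = 883.0·(+0.04643)/0.62203 + 320.3 = 386.2056, v = 639.6·(+0.16175)/0.62203 + 249.7 = 416.0196
M2: Pc = R·M2+t = (+0.08390, +0.00894, +0.60759); u = 883.0·(+0.08390)/0.60759 + 320.3 = 442.2272, v = 639.6·(+0.00894)/0.60759 + 249.7 = 259.1101
M3: Pc = R·M3+t = (-0.06903, -0.02695, +0.59057); u = 883.0·(-0.06903)/0.59057 + 320.3 = 217.0926, v = 639.6·(-0.02695)/0.59057 + 249.7 = 220.5115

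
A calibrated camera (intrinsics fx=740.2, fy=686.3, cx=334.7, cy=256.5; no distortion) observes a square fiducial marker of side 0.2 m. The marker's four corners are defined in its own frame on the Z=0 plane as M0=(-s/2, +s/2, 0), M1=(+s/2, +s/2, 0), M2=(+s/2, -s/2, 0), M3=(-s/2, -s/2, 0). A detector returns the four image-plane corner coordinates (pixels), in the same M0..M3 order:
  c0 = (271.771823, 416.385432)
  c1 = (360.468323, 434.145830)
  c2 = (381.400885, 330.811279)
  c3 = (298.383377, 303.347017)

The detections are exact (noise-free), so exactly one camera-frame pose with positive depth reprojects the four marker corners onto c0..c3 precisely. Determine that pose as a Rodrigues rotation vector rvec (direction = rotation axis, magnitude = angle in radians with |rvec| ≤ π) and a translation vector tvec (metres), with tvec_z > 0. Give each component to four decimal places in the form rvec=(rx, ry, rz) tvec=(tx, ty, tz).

Intrinsics K: fx=740.2, fy=686.3, cx=334.7, cy=256.5
Marker side s = 0.2 m; corners in marker frame (Z=0):
  M0 = (-0.1000, +0.1000, 0)
  M1 = (+0.1000, +0.1000, 0)
  M2 = (+0.1000, -0.1000, 0)
  M3 = (-0.1000, -0.1000, 0)
Detected image corners:
  c0 = (271.771823, 416.385432) px
  c1 = (360.468323, 434.145830) px
  c2 = (381.400885, 330.811279) px
  c3 = (298.383377, 303.347017) px
Planar DLT: solve 8×8 A·h = b for H (H[2,2]=1):
  H  [+589.49735 -182.20878 +330.33862]
  H  [+295.14561 +467.27405 +370.66942]
  H  [+0.48929 -0.19525 +1.00000]
B = K⁻¹H; ‖b₁‖=0.794551, ‖b₂‖=0.794551; λ = 2/(‖b₁‖+‖b₂‖) = 1.258573, sign → tz>0 ⇒ λ=+1.258573
r₁ = λ·B[:,0] = (+0.72388,+0.31110,+0.61580); r₂ = λ·B[:,1] = (-0.19870,+0.94875,-0.24574)
r₃ = r₁×r₂ = (-0.66070,+0.05553,+0.74860); SVD([r₁ r₂ r₃]) → R = UVᵀ:
  R  [+0.72388 -0.19870 -0.66070]
  R  [+0.31110 +0.94875 +0.05553]
  R  [+0.61580 -0.24574 +0.74860]
t = (-0.00742, +0.20937, +1.25857) m
tr R = 2.421230; θ = arccos((tr R − 1)/2) = 0.780424 rad = 44.715°
axis k = ((R−Rᵀ)₃₂, (R−Rᵀ)₁₃, (R−Rᵀ)₂₁) / (2 sinθ) = (-0.214091, -0.907145, +0.362287)
rvec = θ·k = (-0.167082, -0.707958, +0.282738)

rvec=(-0.1671, -0.7080, 0.2827) tvec=(-0.0074, 0.2094, 1.2586)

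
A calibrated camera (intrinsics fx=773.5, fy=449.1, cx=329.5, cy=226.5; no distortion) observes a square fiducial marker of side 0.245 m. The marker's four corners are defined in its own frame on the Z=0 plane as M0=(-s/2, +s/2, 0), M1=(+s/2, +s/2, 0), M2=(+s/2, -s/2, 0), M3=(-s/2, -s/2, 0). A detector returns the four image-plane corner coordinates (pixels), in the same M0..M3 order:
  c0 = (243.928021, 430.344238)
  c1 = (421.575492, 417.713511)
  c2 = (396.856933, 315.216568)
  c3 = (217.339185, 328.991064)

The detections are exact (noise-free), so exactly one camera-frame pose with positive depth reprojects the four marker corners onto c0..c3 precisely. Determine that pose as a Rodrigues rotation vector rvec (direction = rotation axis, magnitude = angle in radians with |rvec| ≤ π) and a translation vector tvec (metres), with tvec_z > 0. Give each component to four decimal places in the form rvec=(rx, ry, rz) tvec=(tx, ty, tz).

rvec=(0.0537, 0.0379, -0.1410) tvec=(-0.0135, 0.3433, 1.0494)

Intrinsics K: fx=773.5, fy=449.1, cx=329.5, cy=226.5
Marker side s = 0.245 m; corners in marker frame (Z=0):
  M0 = (-0.1225, +0.1225, 0)
  M1 = (+0.1225, +0.1225, 0)
  M2 = (+0.1225, -0.1225, 0)
  M3 = (-0.1225, -0.1225, 0)
Detected image corners:
  c0 = (243.928021, 430.344238) px
  c1 = (421.575492, 417.713511) px
  c2 = (396.856933, 315.216568) px
  c3 = (217.339185, 328.991064) px
Planar DLT: solve 8×8 A·h = b for H (H[2,2]=1):
  H  [+716.23931 +120.21984 +319.56861]
  H  [-68.62171 +434.07511 +373.40063]
  H  [-0.03953 +0.04843 +1.00000]
B = K⁻¹H; ‖b₁‖=0.952947, ‖b₂‖=0.952947; λ = 2/(‖b₁‖+‖b₂‖) = 1.049376, sign → tz>0 ⇒ λ=+1.049376
r₁ = λ·B[:,0] = (+0.98936,-0.13942,-0.04148); r₂ = λ·B[:,1] = (+0.14145,+0.98864,+0.05082)
r₃ = r₁×r₂ = (+0.03393,-0.05614,+0.99785); SVD([r₁ r₂ r₃]) → R = UVᵀ:
  R  [+0.98936 +0.14145 +0.03393]
  R  [-0.13942 +0.98864 -0.05614]
  R  [-0.04148 +0.05082 +0.99785]
t = (-0.01347, +0.34325, +1.04938) m
tr R = 2.975850; θ = arccos((tr R − 1)/2) = 0.155559 rad = 8.913°
axis k = ((R−Rᵀ)₃₂, (R−Rᵀ)₁₃, (R−Rᵀ)₂₁) / (2 sinθ) = (+0.345181, +0.243357, -0.906436)
rvec = θ·k = (+0.053696, +0.037856, -0.141004)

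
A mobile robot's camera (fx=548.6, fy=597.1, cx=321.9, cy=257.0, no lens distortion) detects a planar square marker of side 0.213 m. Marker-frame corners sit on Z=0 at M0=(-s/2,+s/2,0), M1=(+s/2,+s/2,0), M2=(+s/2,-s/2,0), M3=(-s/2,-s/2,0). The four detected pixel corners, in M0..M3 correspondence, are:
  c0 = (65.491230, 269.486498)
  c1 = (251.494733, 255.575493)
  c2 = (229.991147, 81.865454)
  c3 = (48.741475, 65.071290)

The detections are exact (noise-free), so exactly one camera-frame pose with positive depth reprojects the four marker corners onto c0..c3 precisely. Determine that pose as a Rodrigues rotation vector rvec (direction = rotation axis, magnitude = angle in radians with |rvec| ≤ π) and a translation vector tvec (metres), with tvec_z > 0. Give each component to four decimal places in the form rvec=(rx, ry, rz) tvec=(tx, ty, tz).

Intrinsics K: fx=548.6, fy=597.1, cx=321.9, cy=257.0
Marker side s = 0.213 m; corners in marker frame (Z=0):
  M0 = (-0.1065, +0.1065, 0)
  M1 = (+0.1065, +0.1065, 0)
  M2 = (+0.1065, -0.1065, 0)
  M3 = (-0.1065, -0.1065, 0)
Detected image corners:
  c0 = (65.491230, 269.486498) px
  c1 = (251.494733, 255.575493) px
  c2 = (229.991147, 81.865454) px
  c3 = (48.741475, 65.071290) px
Planar DLT: solve 8×8 A·h = b for H (H[2,2]=1):
  H  [+975.64131 +60.75148 +156.19538]
  H  [+136.66522 +847.96469 +166.03352]
  H  [+0.76401 -0.20112 +1.00000]
B = K⁻¹H; ‖b₁‖=1.537184, ‖b₂‖=1.537184; λ = 2/(‖b₁‖+‖b₂‖) = 0.650540, sign → tz>0 ⇒ λ=+0.650540
r₁ = λ·B[:,0] = (+0.86530,-0.06503,+0.49702); r₂ = λ·B[:,1] = (+0.14881,+0.98017,-0.13084)
r₃ = r₁×r₂ = (-0.47866,+0.18718,+0.85782); SVD([r₁ r₂ r₃]) → R = UVᵀ:
  R  [+0.86530 +0.14881 -0.47866]
  R  [-0.06503 +0.98017 +0.18718]
  R  [+0.49702 -0.13084 +0.85782]
t = (-0.19650, -0.09911, +0.65054) m
tr R = 2.703290; θ = arccos((tr R − 1)/2) = 0.551680 rad = 31.609°
axis k = ((R−Rᵀ)₃₂, (R−Rᵀ)₁₃, (R−Rᵀ)₂₁) / (2 sinθ) = (-0.303380, -0.930777, -0.203998)
rvec = θ·k = (-0.167369, -0.513491, -0.112542)

rvec=(-0.1674, -0.5135, -0.1125) tvec=(-0.1965, -0.0991, 0.6505)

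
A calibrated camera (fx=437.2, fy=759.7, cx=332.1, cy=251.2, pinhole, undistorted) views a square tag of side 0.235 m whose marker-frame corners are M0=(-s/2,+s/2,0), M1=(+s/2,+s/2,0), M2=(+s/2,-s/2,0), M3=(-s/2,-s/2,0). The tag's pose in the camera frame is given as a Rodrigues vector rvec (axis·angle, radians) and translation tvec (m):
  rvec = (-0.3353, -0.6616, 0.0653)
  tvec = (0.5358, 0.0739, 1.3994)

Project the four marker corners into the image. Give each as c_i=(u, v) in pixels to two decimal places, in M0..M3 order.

c0=(483.93, 348.50) c1=(525.84, 359.68) c2=(512.83, 242.31) c3=(471.95, 219.84)

Intrinsics K: fx=437.2, fy=759.7, cx=332.1, cy=251.2
Marker side s = 0.235 m; corners in marker frame (Z=0):
  M0 = (-0.1175, +0.1175, 0)
  M1 = (+0.1175, +0.1175, 0)
  M2 = (+0.1175, -0.1175, 0)
  M3 = (-0.1175, -0.1175, 0)
rvec = (-0.3353, -0.6616, 0.0653), |rvec| = θ = 0.74458 rad = 42.661°
Rodrigues: sinθ=0.67767, 1−cosθ=0.26463; R = I + sinθ·[k]× + (1−cosθ)·[k]×²:
    [+0.78903 +0.04646 -0.61259]
    [+0.16532 +0.94430 +0.28454]
    [+0.59169 -0.32579 +0.73741]
t = (0.5358, 0.0739, 1.3994) m
M0: Pc = R·M0+t = (+0.44855, +0.16543, +1.29160); u = 437.2·(+0.44855)/1.29160 + 332.1 = 483.9313, v = 759.7·(+0.16543)/1.29160 + 251.2 = 348.5041
M1: Pc = R·M1+t = (+0.63397, +0.20428, +1.43064); u = 437.2·(+0.63397)/1.43064 + 332.1 = 525.8392, v = 759.7·(+0.20428)/1.43064 + 251.2 = 359.6768
M2: Pc = R·M2+t = (+0.62305, -0.01763, +1.50720); u = 437.2·(+0.62305)/1.50720 + 332.1 = 512.8312, v = 759.7·(-0.01763)/1.50720 + 251.2 = 242.3134
M3: Pc = R·M3+t = (+0.43763, -0.05648, +1.36816); u = 437.2·(+0.43763)/1.36816 + 332.1 = 471.9465, v = 759.7·(-0.05648)/1.36816 + 251.2 = 219.8381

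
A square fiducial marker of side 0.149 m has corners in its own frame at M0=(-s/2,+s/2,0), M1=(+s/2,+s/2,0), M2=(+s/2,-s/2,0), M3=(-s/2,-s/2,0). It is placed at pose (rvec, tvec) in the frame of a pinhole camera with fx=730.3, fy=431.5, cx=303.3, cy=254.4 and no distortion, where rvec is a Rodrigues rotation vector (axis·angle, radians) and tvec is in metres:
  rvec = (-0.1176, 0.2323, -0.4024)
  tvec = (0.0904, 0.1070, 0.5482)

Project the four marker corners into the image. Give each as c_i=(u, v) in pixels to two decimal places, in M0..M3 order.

Intrinsics K: fx=730.3, fy=431.5, cx=303.3, cy=254.4
Marker side s = 0.149 m; corners in marker frame (Z=0):
  M0 = (-0.0745, +0.0745, 0)
  M1 = (+0.0745, +0.0745, 0)
  M2 = (+0.0745, -0.0745, 0)
  M3 = (-0.0745, -0.0745, 0)
rvec = (-0.1176, 0.2323, -0.4024), |rvec| = θ = 0.47929 rad = 27.461°
Rodrigues: sinθ=0.46115, 1−cosθ=0.11268; R = I + sinθ·[k]× + (1−cosθ)·[k]×²:
    [+0.89411 +0.37377 +0.24672]
    [-0.40057 +0.91379 +0.06730]
    [-0.20030 -0.15900 +0.96675]
t = (0.0904, 0.1070, 0.5482) m
M0: Pc = R·M0+t = (+0.05163, +0.20492, +0.55128); u = 730.3·(+0.05163)/0.55128 + 303.3 = 371.7030, v = 431.5·(+0.20492)/0.55128 + 254.4 = 414.7967
M1: Pc = R·M1+t = (+0.18486, +0.14524, +0.52143); u = 730.3·(+0.18486)/0.52143 + 303.3 = 562.2039, v = 431.5·(+0.14524)/0.52143 + 254.4 = 374.5861
M2: Pc = R·M2+t = (+0.12917, +0.00908, +0.54512); u = 730.3·(+0.12917)/0.54512 + 303.3 = 476.3420, v = 431.5·(+0.00908)/0.54512 + 254.4 = 261.5875
M3: Pc = R·M3+t = (-0.00406, +0.06876, +0.57497); u = 730.3·(-0.00406)/0.57497 + 303.3 = 298.1473, v = 431.5·(+0.06876)/0.57497 + 254.4 = 306.0065

c0=(371.70, 414.80) c1=(562.20, 374.59) c2=(476.34, 261.59) c3=(298.15, 306.01)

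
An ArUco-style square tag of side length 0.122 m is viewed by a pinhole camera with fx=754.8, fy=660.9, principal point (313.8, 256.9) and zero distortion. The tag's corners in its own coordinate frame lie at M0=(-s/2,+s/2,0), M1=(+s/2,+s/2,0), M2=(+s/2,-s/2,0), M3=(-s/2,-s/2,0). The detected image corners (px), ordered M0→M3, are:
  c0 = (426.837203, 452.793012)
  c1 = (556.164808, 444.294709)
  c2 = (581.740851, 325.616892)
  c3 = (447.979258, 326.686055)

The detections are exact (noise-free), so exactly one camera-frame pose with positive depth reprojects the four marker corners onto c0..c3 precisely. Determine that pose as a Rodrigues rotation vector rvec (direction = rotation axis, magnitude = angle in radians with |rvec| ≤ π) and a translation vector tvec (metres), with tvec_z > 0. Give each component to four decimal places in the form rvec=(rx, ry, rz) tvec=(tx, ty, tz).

Intrinsics K: fx=754.8, fy=660.9, cx=313.8, cy=256.9
Marker side s = 0.122 m; corners in marker frame (Z=0):
  M0 = (-0.0610, +0.0610, 0)
  M1 = (+0.0610, +0.0610, 0)
  M2 = (+0.0610, -0.0610, 0)
  M3 = (-0.0610, -0.0610, 0)
Detected image corners:
  c0 = (426.837203, 452.793012) px
  c1 = (556.164808, 444.294709) px
  c2 = (581.740851, 325.616892) px
  c3 = (447.979258, 326.686055) px
Planar DLT: solve 8×8 A·h = b for H (H[2,2]=1):
  H  [+1335.39913 -7.27408 +504.97268]
  H  [+158.38546 +1144.49429 +388.64368]
  H  [+0.51189 +0.36719 +1.00000]
B = K⁻¹H; ‖b₁‖=1.638919, ‖b₂‖=1.638919; λ = 2/(‖b₁‖+‖b₂‖) = 0.610158, sign → tz>0 ⇒ λ=+0.610158
r₁ = λ·B[:,0] = (+0.94965,+0.02482,+0.31233); r₂ = λ·B[:,1] = (-0.09902,+0.96954,+0.22404)
r₃ = r₁×r₂ = (-0.29726,-0.24369,+0.92318); SVD([r₁ r₂ r₃]) → R = UVᵀ:
  R  [+0.94965 -0.09902 -0.29726]
  R  [+0.02482 +0.96954 -0.24369]
  R  [+0.31233 +0.22404 +0.92318]
t = (+0.15454, +0.12163, +0.61016) m
tr R = 2.842361; θ = arccos((tr R − 1)/2) = 0.399694 rad = 22.901°
axis k = ((R−Rᵀ)₃₂, (R−Rᵀ)₁₃, (R−Rᵀ)₂₁) / (2 sinθ) = (+0.600986, -0.783260, +0.159123)
rvec = θ·k = (+0.240210, -0.313064, +0.063600)

rvec=(0.2402, -0.3131, 0.0636) tvec=(0.1545, 0.1216, 0.6102)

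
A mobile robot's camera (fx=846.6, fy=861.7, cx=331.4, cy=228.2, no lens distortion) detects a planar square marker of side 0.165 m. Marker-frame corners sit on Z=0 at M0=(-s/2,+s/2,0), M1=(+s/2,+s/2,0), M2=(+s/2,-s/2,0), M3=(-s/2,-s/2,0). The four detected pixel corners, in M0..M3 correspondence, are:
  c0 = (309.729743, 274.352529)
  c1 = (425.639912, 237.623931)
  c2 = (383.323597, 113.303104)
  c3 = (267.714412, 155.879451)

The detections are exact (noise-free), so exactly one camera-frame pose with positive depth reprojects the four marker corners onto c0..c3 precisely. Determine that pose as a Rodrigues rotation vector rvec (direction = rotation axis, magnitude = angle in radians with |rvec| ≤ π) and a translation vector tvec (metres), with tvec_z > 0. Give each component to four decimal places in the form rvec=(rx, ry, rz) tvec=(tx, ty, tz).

rvec=(0.1389, 0.2801, -0.3265) tvec=(0.0183, -0.0411, 1.1033)

Intrinsics K: fx=846.6, fy=861.7, cx=331.4, cy=228.2
Marker side s = 0.165 m; corners in marker frame (Z=0):
  M0 = (-0.0825, +0.0825, 0)
  M1 = (+0.0825, +0.0825, 0)
  M2 = (+0.0825, -0.0825, 0)
  M3 = (-0.0825, -0.0825, 0)
Detected image corners:
  c0 = (309.729743, 274.352529) px
  c1 = (425.639912, 237.623931) px
  c2 = (383.323597, 113.303104) px
  c3 = (267.714412, 155.879451) px
Planar DLT: solve 8×8 A·h = b for H (H[2,2]=1):
  H  [+609.55683 +283.58838 +345.47493]
  H  [-292.04924 +751.15994 +196.12940]
  H  [-0.26550 +0.08095 +1.00000]
B = K⁻¹H; ‖b₁‖=0.906373, ‖b₂‖=0.906373; λ = 2/(‖b₁‖+‖b₂‖) = 1.103298, sign → tz>0 ⇒ λ=+1.103298
r₁ = λ·B[:,0] = (+0.90905,-0.29636,-0.29293); r₂ = λ·B[:,1] = (+0.33461,+0.93811,+0.08931)
r₃ = r₁×r₂ = (+0.24833,-0.17921,+0.95195); SVD([r₁ r₂ r₃]) → R = UVᵀ:
  R  [+0.90905 +0.33461 +0.24833]
  R  [-0.29636 +0.93811 -0.17921]
  R  [-0.29293 +0.08931 +0.95195]
t = (+0.01834, -0.04106, +1.10330) m
tr R = 2.799114; θ = arccos((tr R − 1)/2) = 0.452042 rad = 25.900°
axis k = ((R−Rᵀ)₃₂, (R−Rᵀ)₁₃, (R−Rᵀ)₂₁) / (2 sinθ) = (+0.307371, +0.619566, -0.722261)
rvec = θ·k = (+0.138944, +0.280069, -0.326492)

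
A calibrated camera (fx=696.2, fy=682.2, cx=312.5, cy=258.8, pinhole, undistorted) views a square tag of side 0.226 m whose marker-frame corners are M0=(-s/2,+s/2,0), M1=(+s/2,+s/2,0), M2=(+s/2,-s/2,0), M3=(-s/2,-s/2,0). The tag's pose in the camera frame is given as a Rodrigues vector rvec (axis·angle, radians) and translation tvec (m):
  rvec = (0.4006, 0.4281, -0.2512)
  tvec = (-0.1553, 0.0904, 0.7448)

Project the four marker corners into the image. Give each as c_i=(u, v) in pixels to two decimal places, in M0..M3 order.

c0=(129.23, 429.65) c1=(293.55, 421.34) c2=(215.53, 230.25) c3=(45.87, 264.86)

Intrinsics K: fx=696.2, fy=682.2, cx=312.5, cy=258.8
Marker side s = 0.226 m; corners in marker frame (Z=0):
  M0 = (-0.1130, +0.1130, 0)
  M1 = (+0.1130, +0.1130, 0)
  M2 = (+0.1130, -0.1130, 0)
  M3 = (-0.1130, -0.1130, 0)
rvec = (0.4006, 0.4281, -0.2512), |rvec| = θ = 0.63785 rad = 36.546°
Rodrigues: sinθ=0.59547, 1−cosθ=0.19662; R = I + sinθ·[k]× + (1−cosθ)·[k]×²:
    [+0.88093 +0.31739 +0.35102]
    [-0.15163 +0.89195 -0.42595]
    [-0.44829 +0.32201 +0.83387]
t = (-0.1553, 0.0904, 0.7448) m
M0: Pc = R·M0+t = (-0.21898, +0.20832, +0.83184); u = 696.2·(-0.21898)/0.83184 + 312.5 = 129.2273, v = 682.2·(+0.20832)/0.83184 + 258.8 = 429.6479
M1: Pc = R·M1+t = (-0.01989, +0.17406, +0.73053); u = 696.2·(-0.01989)/0.73053 + 312.5 = 293.5454, v = 682.2·(+0.17406)/0.73053 + 258.8 = 421.3408
M2: Pc = R·M2+t = (-0.09162, -0.02752, +0.65776); u = 696.2·(-0.09162)/0.65776 + 312.5 = 215.5257, v = 682.2·(-0.02752)/0.65776 + 258.8 = 230.2529
M3: Pc = R·M3+t = (-0.29071, +0.00674, +0.75907); u = 696.2·(-0.29071)/0.75907 + 312.5 = 45.8671, v = 682.2·(+0.00674)/0.75907 + 258.8 = 264.8610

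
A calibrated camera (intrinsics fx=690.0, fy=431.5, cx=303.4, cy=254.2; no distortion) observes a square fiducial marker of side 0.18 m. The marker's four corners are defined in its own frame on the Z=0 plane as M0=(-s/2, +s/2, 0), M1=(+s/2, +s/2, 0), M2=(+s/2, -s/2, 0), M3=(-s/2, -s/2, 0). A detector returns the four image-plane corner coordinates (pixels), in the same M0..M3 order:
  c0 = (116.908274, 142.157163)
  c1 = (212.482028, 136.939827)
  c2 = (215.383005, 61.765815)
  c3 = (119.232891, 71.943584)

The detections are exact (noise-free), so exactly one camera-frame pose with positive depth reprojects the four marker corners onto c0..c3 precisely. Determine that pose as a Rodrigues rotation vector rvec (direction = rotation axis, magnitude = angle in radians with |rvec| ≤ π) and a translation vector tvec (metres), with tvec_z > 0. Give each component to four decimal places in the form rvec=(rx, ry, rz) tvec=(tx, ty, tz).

rvec=(0.0188, 0.4187, 0.0324) tvec=(-0.2173, -0.3768, 1.0783)

Intrinsics K: fx=690.0, fy=431.5, cx=303.4, cy=254.2
Marker side s = 0.18 m; corners in marker frame (Z=0):
  M0 = (-0.0900, +0.0900, 0)
  M1 = (+0.0900, +0.0900, 0)
  M2 = (+0.0900, -0.0900, 0)
  M3 = (-0.0900, -0.0900, 0)
Detected image corners:
  c0 = (116.908274, 142.157163) px
  c1 = (212.482028, 136.939827) px
  c2 = (215.383005, 61.765815) px
  c3 = (119.232891, 71.943584) px
Planar DLT: solve 8×8 A·h = b for H (H[2,2]=1):
  H  [+470.03905 -10.62059 +164.37406]
  H  [-81.60601 +405.77505 +103.40775]
  H  [-0.37665 +0.02314 +1.00000]
B = K⁻¹H; ‖b₁‖=0.927394, ‖b₂‖=0.927394; λ = 2/(‖b₁‖+‖b₂‖) = 1.078290, sign → tz>0 ⇒ λ=+1.078290
r₁ = λ·B[:,0] = (+0.91313,+0.03533,-0.40613); r₂ = λ·B[:,1] = (-0.02757,+0.99931,+0.02495)
r₃ = r₁×r₂ = (+0.40673,-0.01158,+0.91347); SVD([r₁ r₂ r₃]) → R = UVᵀ:
  R  [+0.91313 -0.02757 +0.40673]
  R  [+0.03533 +0.99931 -0.01158]
  R  [-0.40613 +0.02495 +0.91347]
t = (-0.21726, -0.37682, +1.07829) m
tr R = 2.825912; θ = arccos((tr R − 1)/2) = 0.420326 rad = 24.083°
axis k = ((R−Rᵀ)₃₂, (R−Rᵀ)₁₃, (R−Rᵀ)₂₁) / (2 sinθ) = (+0.044764, +0.996021, +0.077067)
rvec = θ·k = (+0.018815, +0.418654, +0.032393)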